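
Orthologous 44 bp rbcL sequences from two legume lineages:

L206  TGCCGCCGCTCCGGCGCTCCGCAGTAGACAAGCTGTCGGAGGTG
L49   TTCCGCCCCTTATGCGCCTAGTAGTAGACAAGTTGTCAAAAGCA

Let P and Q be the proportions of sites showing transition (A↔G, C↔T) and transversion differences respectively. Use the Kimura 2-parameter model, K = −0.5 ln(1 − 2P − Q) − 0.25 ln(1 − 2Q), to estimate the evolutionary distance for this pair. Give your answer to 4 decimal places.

Differing sites — 2:G/T (Tv); 8:G/C (Tv); 11:C/T (Ti); 12:C/A (Tv); 13:G/T (Tv); 18:T/C (Ti); 19:C/T (Ti); 20:C/A (Tv); 22:C/T (Ti); 33:C/T (Ti); 38:G/A (Ti); 39:G/A (Ti); 41:G/A (Ti); 43:T/C (Ti); 44:G/A (Ti).
Of the 15 differences, 10 transitions and 5 transversions over 44 sites: P = 10/44 = 0.227273, Q = 5/44 = 0.113636.
d = −0.5·ln(0.431818) − 0.25·ln(0.772728) = −0.5·(-0.839751) − 0.25·(-0.257828) = 0.4843.

0.4843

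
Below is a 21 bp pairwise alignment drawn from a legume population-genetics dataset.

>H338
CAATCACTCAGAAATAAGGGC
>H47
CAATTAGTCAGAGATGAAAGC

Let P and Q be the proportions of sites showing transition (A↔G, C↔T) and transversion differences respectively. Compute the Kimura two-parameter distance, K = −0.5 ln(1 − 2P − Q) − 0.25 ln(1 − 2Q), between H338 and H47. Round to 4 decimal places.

Differing sites — 5:C/T (Ti); 7:C/G (Tv); 13:A/G (Ti); 16:A/G (Ti); 18:G/A (Ti); 19:G/A (Ti).
Of the 6 differences, 5 transitions and 1 transversion over 21 sites: P = 5/21 = 0.238095, Q = 1/21 = 0.047619.
d = −0.5·ln(0.476191) − 0.25·ln(0.904762) = −0.5·(-0.741936) − 0.25·(-0.100083) = 0.3960.

0.3960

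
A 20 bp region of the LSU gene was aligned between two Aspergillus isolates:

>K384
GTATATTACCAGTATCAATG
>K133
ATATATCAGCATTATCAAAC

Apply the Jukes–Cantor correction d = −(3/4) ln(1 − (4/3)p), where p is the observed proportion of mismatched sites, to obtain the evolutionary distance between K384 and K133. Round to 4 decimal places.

The sequences differ at positions 1 (G/A), 7 (T/C), 9 (C/G), 12 (G/T), 19 (T/A), 20 (G/C).
p = 6/20 = 0.300000.
d = −0.75 · ln(1 − (4/3)·0.300000) = −0.75 · ln(0.600000) = −0.75 · (-0.510826) = 0.3831.

0.3831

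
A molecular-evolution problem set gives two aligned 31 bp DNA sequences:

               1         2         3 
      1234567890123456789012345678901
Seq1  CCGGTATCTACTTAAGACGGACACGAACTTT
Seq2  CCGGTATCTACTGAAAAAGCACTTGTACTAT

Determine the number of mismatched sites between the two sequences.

Mismatches occur at site 13 (T/G), site 16 (G/A), site 18 (C/A), site 20 (G/C), site 23 (A/T), site 24 (C/T), site 26 (A/T), site 30 (T/A).
That gives 8 mismatches out of 31 aligned sites, so the Hamming distance is 8.

8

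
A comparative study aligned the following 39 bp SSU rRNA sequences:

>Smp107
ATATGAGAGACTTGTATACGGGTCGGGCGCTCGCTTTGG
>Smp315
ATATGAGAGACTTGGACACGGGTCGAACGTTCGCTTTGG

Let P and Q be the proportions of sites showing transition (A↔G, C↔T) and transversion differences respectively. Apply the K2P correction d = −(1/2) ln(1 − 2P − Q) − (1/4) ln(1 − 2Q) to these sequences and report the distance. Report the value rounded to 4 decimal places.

0.1443

The sequences differ at positions 15 (T/G, transversion), 17 (T/C, transition), 26 (G/A, transition), 27 (G/A, transition), 30 (C/T, transition).
Of the 5 differences, 4 transitions and 1 transversion over 39 sites: P = 4/39 = 0.102564, Q = 1/39 = 0.025641.
d = −0.5·ln(0.769231) − 0.25·ln(0.948718) = −0.5·(-0.262364) − 0.25·(-0.052644) = 0.1443.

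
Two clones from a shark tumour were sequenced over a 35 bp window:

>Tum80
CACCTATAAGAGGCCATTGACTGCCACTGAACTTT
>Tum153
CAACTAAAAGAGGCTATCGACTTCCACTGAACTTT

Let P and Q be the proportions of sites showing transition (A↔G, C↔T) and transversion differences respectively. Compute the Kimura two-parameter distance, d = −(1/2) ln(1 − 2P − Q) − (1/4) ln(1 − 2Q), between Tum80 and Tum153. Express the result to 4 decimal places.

Differing sites — 3:C/A (Tv); 7:T/A (Tv); 15:C/T (Ti); 18:T/C (Ti); 23:G/T (Tv).
Of the 5 differences, 2 transitions and 3 transversions over 35 sites: P = 2/35 = 0.057143, Q = 3/35 = 0.085714.
d = −0.5·ln(0.800000) − 0.25·ln(0.828572) = −0.5·(-0.223144) − 0.25·(-0.188052) = 0.1586.

0.1586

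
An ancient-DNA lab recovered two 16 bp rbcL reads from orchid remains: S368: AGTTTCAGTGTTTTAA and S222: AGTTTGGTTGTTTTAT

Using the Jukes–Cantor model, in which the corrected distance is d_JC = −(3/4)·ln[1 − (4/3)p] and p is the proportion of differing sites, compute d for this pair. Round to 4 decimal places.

0.3041

The sequences differ at positions 6 (C/G), 7 (A/G), 8 (G/T), 16 (A/T).
p = 4/16 = 0.250000.
d = −0.75 · ln(1 − (4/3)·0.250000) = −0.75 · ln(0.666667) = −0.75 · (-0.405465) = 0.3041.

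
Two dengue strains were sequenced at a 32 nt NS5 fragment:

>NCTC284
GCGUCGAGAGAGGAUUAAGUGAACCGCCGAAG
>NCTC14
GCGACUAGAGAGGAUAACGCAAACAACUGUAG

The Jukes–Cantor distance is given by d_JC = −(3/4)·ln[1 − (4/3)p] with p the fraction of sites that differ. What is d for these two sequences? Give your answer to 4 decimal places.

0.4042

Mismatches occur at site 4 (U→A), site 6 (G→U), site 16 (U→A), site 18 (A→C), site 20 (U→C), site 21 (G→A), site 25 (C→A), site 26 (G→A), site 28 (C→U), site 30 (A→U).
p = 10/32 = 0.312500.
d = −0.75 · ln(1 − (4/3)·0.312500) = −0.75 · ln(0.583333) = −0.75 · (-0.538997) = 0.4042.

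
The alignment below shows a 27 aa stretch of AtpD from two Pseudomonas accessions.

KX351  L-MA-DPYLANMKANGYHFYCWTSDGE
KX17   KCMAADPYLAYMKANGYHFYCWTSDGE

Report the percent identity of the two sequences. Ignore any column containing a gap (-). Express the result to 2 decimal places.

92.00%

Excluding the 2 gap columns leaves 25 comparable sites.
Mismatches occur at site 1 (L↔K), site 11 (N↔Y).
23 of the 25 comparable sites match, so the percent identity is 23/25 × 100 = 92.00%.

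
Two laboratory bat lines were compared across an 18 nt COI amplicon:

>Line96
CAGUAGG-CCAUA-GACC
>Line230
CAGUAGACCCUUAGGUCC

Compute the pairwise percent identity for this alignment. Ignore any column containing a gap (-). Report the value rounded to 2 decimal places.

Excluding the 2 gap columns leaves 16 comparable sites.
Differing sites — 7:G/A; 11:A/U; 16:A/U.
13 of the 16 comparable sites match, so the percent identity is 13/16 × 100 = 81.25%.

81.25%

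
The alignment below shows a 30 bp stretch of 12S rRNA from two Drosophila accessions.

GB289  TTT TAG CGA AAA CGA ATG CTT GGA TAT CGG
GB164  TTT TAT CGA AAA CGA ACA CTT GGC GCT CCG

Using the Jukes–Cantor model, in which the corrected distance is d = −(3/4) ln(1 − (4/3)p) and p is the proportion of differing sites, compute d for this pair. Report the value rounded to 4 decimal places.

Differing sites — 6:G/T; 17:T/C; 18:G/A; 24:A/C; 25:T/G; 26:A/C; 29:G/C.
p = 7/30 = 0.233333.
d = −0.75 · ln(1 − (4/3)·0.233333) = −0.75 · ln(0.688889) = −0.75 · (-0.372675) = 0.2795.

0.2795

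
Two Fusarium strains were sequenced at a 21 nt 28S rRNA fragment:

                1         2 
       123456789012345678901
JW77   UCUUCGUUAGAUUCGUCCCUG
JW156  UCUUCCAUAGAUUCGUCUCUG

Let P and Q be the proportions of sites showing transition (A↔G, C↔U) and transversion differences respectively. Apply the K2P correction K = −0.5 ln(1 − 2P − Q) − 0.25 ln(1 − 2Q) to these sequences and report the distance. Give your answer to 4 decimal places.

0.1585

Differing sites — 6:G/C (Tv); 7:U/A (Tv); 18:C/U (Ti).
Of the 3 differences, 1 transition and 2 transversions over 21 sites: P = 1/21 = 0.047619, Q = 2/21 = 0.095238.
d = −0.5·ln(0.809524) − 0.25·ln(0.809524) = −0.5·(-0.211309) − 0.25·(-0.211309) = 0.1585.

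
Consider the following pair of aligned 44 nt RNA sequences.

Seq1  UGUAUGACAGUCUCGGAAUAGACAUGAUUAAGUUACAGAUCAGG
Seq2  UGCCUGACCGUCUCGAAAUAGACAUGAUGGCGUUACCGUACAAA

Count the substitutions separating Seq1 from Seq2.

12

Mismatches occur at site 3 (U↔C), site 4 (A↔C), site 9 (A↔C), site 16 (G↔A), site 29 (U↔G), site 30 (A↔G), site 31 (A↔C), site 37 (A↔C), site 39 (A↔U), site 40 (U↔A), site 43 (G↔A), site 44 (G↔A).
That gives 12 mismatches out of 44 aligned sites, so the Hamming distance is 12.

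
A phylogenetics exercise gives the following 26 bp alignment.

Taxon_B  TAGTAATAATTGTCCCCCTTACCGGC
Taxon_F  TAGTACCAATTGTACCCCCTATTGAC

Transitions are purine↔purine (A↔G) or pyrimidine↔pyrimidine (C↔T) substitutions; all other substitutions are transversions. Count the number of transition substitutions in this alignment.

5

Mismatches occur at site 6 (A↔C, transversion), site 7 (T↔C, transition), site 14 (C↔A, transversion), site 19 (T↔C, transition), site 22 (C↔T, transition), site 23 (C↔T, transition), site 25 (G↔A, transition).
Of the 7 differences, 5 transitions and 2 transversions, so the answer is 5.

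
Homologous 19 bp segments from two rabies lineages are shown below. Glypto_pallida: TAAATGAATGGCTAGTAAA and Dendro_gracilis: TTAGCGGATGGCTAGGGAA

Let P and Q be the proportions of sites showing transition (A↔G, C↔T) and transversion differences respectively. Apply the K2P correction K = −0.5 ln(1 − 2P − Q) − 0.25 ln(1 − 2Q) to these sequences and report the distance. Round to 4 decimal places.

Mismatches occur at site 2 (A/T, transversion), site 4 (A/G, transition), site 5 (T/C, transition), site 7 (A/G, transition), site 16 (T/G, transversion), site 17 (A/G, transition).
Of the 6 differences, 4 transitions and 2 transversions over 19 sites: P = 4/19 = 0.210526, Q = 2/19 = 0.105263.
d = −0.5·ln(0.473685) − 0.25·ln(0.789474) = −0.5·(-0.747213) − 0.25·(-0.236388) = 0.4327.

0.4327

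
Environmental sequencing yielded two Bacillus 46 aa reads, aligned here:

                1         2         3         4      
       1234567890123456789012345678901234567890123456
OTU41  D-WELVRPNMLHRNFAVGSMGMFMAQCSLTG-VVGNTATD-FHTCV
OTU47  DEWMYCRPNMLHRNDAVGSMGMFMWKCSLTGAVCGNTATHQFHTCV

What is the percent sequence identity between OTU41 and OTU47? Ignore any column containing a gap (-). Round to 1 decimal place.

81.4%

Excluding the 3 gap columns leaves 43 comparable sites.
The sequences differ at positions 4 (E/M), 5 (L/Y), 6 (V/C), 15 (F/D), 25 (A/W), 26 (Q/K), 34 (V/C), 40 (D/H).
35 of the 43 comparable sites match, so the percent identity is 35/43 × 100 = 81.4%.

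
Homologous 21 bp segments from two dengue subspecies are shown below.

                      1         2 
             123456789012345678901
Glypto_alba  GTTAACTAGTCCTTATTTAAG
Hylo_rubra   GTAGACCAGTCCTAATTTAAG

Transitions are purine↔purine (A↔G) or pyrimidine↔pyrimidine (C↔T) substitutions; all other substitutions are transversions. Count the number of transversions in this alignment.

2

The sequences differ at positions 3 (T/A, transversion), 4 (A/G, transition), 7 (T/C, transition), 14 (T/A, transversion).
Of the 4 differences, 2 transitions and 2 transversions, so the answer is 2.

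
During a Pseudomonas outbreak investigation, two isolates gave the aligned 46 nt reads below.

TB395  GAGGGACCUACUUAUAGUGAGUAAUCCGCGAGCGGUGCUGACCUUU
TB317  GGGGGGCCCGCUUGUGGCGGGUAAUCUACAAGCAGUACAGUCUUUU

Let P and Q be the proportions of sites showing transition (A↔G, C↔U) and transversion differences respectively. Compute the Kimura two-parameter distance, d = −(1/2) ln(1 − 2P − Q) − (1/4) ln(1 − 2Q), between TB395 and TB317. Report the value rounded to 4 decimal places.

Mismatches occur at site 2 (A→G, transition), site 6 (A→G, transition), site 9 (U→C, transition), site 10 (A→G, transition), site 14 (A→G, transition), site 16 (A→G, transition), site 18 (U→C, transition), site 20 (A→G, transition), site 27 (C→U, transition), site 28 (G→A, transition), site 30 (G→A, transition), site 34 (G→A, transition), site 37 (G→A, transition), site 39 (U→A, transversion), site 41 (A→U, transversion), site 43 (C→U, transition).
Of the 16 differences, 14 transitions and 2 transversions over 46 sites: P = 14/46 = 0.304348, Q = 2/46 = 0.043478.
d = −0.5·ln(0.347826) − 0.25·ln(0.913044) = −0.5·(-1.056053) − 0.25·(-0.090971) = 0.5508.

0.5508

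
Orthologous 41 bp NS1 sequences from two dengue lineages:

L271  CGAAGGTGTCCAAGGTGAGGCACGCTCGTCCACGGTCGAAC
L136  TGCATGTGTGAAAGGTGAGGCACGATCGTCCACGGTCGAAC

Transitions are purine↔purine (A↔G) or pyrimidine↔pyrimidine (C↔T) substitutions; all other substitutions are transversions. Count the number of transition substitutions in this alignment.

Differing sites — 1:C/T (Ti); 3:A/C (Tv); 5:G/T (Tv); 10:C/G (Tv); 11:C/A (Tv); 25:C/A (Tv).
Of the 6 differences, 1 transition and 5 transversions, so the answer is 1.

1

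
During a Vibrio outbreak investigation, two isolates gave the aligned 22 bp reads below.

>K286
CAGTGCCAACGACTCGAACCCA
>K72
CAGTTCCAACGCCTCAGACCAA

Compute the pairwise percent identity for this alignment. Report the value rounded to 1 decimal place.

77.3%

The sequences differ at positions 5 (G/T), 12 (A/C), 16 (G/A), 17 (A/G), 21 (C/A).
17 of the 22 sites match, so the percent identity is 17/22 × 100 = 77.3%.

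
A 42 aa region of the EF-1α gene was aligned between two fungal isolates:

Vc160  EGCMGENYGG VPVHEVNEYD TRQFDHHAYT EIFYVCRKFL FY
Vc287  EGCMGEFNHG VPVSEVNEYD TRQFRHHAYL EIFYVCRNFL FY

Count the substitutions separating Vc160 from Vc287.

Mismatches occur at site 7 (N/F), site 8 (Y/N), site 9 (G/H), site 14 (H/S), site 25 (D/R), site 30 (T/L), site 38 (K/N).
That gives 7 mismatches out of 42 aligned sites, so the Hamming distance is 7.

7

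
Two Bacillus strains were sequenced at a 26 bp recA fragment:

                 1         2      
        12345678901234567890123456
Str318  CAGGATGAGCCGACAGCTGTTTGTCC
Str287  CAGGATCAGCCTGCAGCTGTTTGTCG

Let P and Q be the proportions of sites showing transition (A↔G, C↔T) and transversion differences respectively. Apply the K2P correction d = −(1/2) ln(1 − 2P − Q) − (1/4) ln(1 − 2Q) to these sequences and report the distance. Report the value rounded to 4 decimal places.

0.1724

Mismatches occur at site 7 (G/C, transversion), site 12 (G/T, transversion), site 13 (A/G, transition), site 26 (C/G, transversion).
Of the 4 differences, 1 transition and 3 transversions over 26 sites: P = 1/26 = 0.038462, Q = 3/26 = 0.115385.
d = −0.5·ln(0.807691) − 0.25·ln(0.769230) = −0.5·(-0.213576) − 0.25·(-0.262365) = 0.1724.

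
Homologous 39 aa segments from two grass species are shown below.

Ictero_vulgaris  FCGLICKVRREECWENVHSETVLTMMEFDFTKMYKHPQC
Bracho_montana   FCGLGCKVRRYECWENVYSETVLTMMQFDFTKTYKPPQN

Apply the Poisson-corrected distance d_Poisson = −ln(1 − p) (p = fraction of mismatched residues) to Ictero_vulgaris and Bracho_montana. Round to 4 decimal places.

Differing sites — 5:I/G; 11:E/Y; 18:H/Y; 27:E/Q; 33:M/T; 36:H/P; 39:C/N.
p = 7/39 = 0.179487.
d = −ln(1 − 0.179487) = −ln(0.820513) = 0.1978.

0.1978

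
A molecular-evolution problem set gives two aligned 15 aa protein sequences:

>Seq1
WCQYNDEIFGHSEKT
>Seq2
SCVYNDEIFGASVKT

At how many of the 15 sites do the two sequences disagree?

4

Mismatches occur at site 1 (W/S), site 3 (Q/V), site 11 (H/A), site 13 (E/V).
That gives 4 mismatches out of 15 aligned sites, so the Hamming distance is 4.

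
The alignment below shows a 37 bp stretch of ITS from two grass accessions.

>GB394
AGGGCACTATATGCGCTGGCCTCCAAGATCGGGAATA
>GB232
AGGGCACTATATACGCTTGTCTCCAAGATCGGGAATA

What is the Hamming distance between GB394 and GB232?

3

Mismatches occur at site 13 (G/A), site 18 (G/T), site 20 (C/T).
That gives 3 mismatches out of 37 aligned sites, so the Hamming distance is 3.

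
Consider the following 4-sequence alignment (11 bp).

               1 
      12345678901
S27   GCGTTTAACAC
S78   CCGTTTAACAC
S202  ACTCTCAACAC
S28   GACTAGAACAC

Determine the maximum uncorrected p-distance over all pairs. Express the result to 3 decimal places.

0.545

Pairwise Hamming distances:
  S27 vs S78: 1
  S27 vs S202: 4
  S27 vs S28: 4
  S78 vs S202: 4
  S78 vs S28: 5
  S202 vs S28: 6
The largest is 6 mismatches, between S202 and S28; p = 6/11 = 0.545.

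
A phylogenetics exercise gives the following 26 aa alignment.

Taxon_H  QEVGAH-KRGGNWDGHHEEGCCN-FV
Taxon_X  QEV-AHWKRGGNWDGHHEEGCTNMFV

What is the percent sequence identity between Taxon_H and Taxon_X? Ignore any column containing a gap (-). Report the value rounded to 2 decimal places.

95.65%

Excluding the 3 gap columns leaves 23 comparable sites.
Differing sites — 22:C/T.
22 of the 23 comparable sites match, so the percent identity is 22/23 × 100 = 95.65%.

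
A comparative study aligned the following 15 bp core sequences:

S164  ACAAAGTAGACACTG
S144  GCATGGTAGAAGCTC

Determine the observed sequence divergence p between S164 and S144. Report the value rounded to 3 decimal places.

Differing sites — 1:A/G; 4:A/T; 5:A/G; 11:C/A; 12:A/G; 15:G/C.
There are 6 differences over 15 sites, so p = 6/15 = 0.400.

0.400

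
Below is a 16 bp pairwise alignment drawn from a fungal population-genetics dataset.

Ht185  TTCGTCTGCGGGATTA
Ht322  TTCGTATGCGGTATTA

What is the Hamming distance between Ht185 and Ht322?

Differing sites — 6:C/A; 12:G/T.
That gives 2 mismatches out of 16 aligned sites, so the Hamming distance is 2.

2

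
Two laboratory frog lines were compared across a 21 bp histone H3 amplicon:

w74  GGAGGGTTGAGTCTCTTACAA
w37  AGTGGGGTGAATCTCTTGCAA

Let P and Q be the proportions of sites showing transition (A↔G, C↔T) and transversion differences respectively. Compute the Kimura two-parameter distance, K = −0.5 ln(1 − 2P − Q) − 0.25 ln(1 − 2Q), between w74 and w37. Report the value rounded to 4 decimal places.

0.2926

The sequences differ at positions 1 (G/A, transition), 3 (A/T, transversion), 7 (T/G, transversion), 11 (G/A, transition), 18 (A/G, transition).
Of the 5 differences, 3 transitions and 2 transversions over 21 sites: P = 3/21 = 0.142857, Q = 2/21 = 0.095238.
d = −0.5·ln(0.619048) − 0.25·ln(0.809524) = −0.5·(-0.479572) − 0.25·(-0.211309) = 0.2926.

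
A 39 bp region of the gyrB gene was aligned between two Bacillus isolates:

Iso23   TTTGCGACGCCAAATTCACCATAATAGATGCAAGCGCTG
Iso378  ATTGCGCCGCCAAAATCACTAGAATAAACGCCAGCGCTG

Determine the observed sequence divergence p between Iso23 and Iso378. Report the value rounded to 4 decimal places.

Mismatches occur at site 1 (T↔A), site 7 (A↔C), site 15 (T↔A), site 20 (C↔T), site 22 (T↔G), site 27 (G↔A), site 29 (T↔C), site 32 (A↔C).
There are 8 differences over 39 sites, so p = 8/39 = 0.2051.

0.2051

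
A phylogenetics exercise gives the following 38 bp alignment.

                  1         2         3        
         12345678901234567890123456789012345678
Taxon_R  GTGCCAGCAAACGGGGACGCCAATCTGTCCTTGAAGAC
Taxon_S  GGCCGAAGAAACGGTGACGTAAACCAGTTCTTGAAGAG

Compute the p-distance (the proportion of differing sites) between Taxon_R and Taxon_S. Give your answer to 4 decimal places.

The sequences differ at positions 2 (T/G), 3 (G/C), 5 (C/G), 7 (G/A), 8 (C/G), 15 (G/T), 20 (C/T), 21 (C/A), 24 (T/C), 26 (T/A), 29 (C/T), 38 (C/G).
There are 12 differences over 38 sites, so p = 12/38 = 0.3158.

0.3158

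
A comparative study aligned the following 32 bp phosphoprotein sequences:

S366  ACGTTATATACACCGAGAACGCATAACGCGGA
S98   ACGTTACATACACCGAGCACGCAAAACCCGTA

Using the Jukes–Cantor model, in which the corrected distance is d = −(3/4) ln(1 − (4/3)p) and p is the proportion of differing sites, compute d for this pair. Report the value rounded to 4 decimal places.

0.1752

The sequences differ at positions 7 (T/C), 18 (A/C), 24 (T/A), 28 (G/C), 31 (G/T).
p = 5/32 = 0.156250.
d = −0.75 · ln(1 − (4/3)·0.156250) = −0.75 · ln(0.791667) = −0.75 · (-0.233614) = 0.1752.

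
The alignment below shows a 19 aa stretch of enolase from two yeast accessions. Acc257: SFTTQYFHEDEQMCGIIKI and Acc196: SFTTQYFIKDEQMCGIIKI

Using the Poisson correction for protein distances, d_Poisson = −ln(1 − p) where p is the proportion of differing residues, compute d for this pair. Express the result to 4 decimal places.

0.1112

Differing sites — 8:H/I; 9:E/K.
p = 2/19 = 0.105263.
d = −ln(1 − 0.105263) = −ln(0.894737) = 0.1112.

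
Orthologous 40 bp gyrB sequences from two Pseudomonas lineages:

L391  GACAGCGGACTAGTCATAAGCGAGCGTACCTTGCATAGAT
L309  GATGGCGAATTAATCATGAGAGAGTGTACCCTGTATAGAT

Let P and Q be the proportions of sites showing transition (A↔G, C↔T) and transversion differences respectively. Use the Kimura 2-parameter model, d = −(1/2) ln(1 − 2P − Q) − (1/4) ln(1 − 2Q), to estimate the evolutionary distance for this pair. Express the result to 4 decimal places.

0.3350

Mismatches occur at site 3 (C/T, transition), site 4 (A/G, transition), site 8 (G/A, transition), site 10 (C/T, transition), site 13 (G/A, transition), site 18 (A/G, transition), site 21 (C/A, transversion), site 25 (C/T, transition), site 31 (T/C, transition), site 34 (C/T, transition).
Of the 10 differences, 9 transitions and 1 transversion over 40 sites: P = 9/40 = 0.225000, Q = 1/40 = 0.025000.
d = −0.5·ln(0.525000) − 0.25·ln(0.950000) = −0.5·(-0.644357) − 0.25·(-0.051293) = 0.3350.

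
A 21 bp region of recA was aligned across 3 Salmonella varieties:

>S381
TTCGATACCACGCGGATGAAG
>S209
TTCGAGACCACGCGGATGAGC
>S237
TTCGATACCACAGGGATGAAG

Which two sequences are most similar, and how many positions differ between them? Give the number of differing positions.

Pairwise Hamming distances:
  S381 vs S209: 3
  S381 vs S237: 2
  S209 vs S237: 5
The smallest is 2, between S381 and S237.

2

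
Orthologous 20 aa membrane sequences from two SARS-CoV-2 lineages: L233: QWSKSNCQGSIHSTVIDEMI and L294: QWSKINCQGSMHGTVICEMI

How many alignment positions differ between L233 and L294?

4

Differing sites — 5:S/I; 11:I/M; 13:S/G; 17:D/C.
That gives 4 mismatches out of 20 aligned sites, so the Hamming distance is 4.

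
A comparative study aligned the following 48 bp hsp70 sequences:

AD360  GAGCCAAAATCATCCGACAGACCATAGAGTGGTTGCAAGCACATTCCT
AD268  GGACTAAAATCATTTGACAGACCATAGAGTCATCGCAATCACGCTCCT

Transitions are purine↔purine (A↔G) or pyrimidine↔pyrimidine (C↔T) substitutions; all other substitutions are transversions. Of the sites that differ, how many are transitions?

Differing sites — 2:A/G (Ti); 3:G/A (Ti); 5:C/T (Ti); 14:C/T (Ti); 15:C/T (Ti); 31:G/C (Tv); 32:G/A (Ti); 34:T/C (Ti); 39:G/T (Tv); 43:A/G (Ti); 44:T/C (Ti).
Of the 11 differences, 9 transitions and 2 transversions, so the answer is 9.

9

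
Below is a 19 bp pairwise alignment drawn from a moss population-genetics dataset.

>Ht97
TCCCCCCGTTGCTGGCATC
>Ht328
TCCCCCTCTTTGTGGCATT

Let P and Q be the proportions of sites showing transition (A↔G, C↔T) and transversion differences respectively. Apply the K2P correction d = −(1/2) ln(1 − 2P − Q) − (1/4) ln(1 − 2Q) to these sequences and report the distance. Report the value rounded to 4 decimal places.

0.3246

The sequences differ at positions 7 (C/T, transition), 8 (G/C, transversion), 11 (G/T, transversion), 12 (C/G, transversion), 19 (C/T, transition).
Of the 5 differences, 2 transitions and 3 transversions over 19 sites: P = 2/19 = 0.105263, Q = 3/19 = 0.157895.
d = −0.5·ln(0.631579) − 0.25·ln(0.684210) = −0.5·(-0.459532) − 0.25·(-0.379490) = 0.3246.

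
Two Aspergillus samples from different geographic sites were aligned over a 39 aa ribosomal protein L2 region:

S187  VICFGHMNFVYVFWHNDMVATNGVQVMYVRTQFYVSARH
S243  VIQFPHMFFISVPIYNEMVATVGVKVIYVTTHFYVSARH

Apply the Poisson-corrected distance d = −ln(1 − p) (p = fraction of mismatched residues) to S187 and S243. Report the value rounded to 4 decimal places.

0.4447

Mismatches occur at site 3 (C↔Q), site 5 (G↔P), site 8 (N↔F), site 10 (V↔I), site 11 (Y↔S), site 13 (F↔P), site 14 (W↔I), site 15 (H↔Y), site 17 (D↔E), site 22 (N↔V), site 25 (Q↔K), site 27 (M↔I), site 30 (R↔T), site 32 (Q↔H).
p = 14/39 = 0.358974.
d = −ln(1 − 0.358974) = −ln(0.641026) = 0.4447.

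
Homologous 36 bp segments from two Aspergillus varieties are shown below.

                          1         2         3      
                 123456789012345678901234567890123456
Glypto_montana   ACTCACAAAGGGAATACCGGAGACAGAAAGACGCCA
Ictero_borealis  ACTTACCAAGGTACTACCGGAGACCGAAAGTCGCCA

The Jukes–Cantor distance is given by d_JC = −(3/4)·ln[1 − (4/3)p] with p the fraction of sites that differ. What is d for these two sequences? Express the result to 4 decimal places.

0.1885

Mismatches occur at site 4 (C/T), site 7 (A/C), site 12 (G/T), site 14 (A/C), site 25 (A/C), site 31 (A/T).
p = 6/36 = 0.166667.
d = −0.75 · ln(1 − (4/3)·0.166667) = −0.75 · ln(0.777777) = −0.75 · (-0.251315) = 0.1885.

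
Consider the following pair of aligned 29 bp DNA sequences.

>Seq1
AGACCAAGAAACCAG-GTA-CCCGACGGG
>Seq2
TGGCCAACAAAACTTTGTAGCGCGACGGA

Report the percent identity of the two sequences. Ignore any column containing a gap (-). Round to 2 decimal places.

Excluding the 2 gap columns leaves 27 comparable sites.
Differing sites — 1:A/T; 3:A/G; 8:G/C; 12:C/A; 14:A/T; 15:G/T; 22:C/G; 29:G/A.
19 of the 27 comparable sites match, so the percent identity is 19/27 × 100 = 70.37%.

70.37%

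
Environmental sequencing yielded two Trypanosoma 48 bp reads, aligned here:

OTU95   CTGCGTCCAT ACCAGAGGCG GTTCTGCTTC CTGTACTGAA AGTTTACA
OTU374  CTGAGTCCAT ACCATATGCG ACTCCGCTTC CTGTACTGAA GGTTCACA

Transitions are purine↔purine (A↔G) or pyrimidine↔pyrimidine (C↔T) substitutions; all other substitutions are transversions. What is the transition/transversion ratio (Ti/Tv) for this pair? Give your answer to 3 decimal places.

1.667

Mismatches occur at site 4 (C/A, transversion), site 15 (G/T, transversion), site 17 (G/T, transversion), site 21 (G/A, transition), site 22 (T/C, transition), site 25 (T/C, transition), site 41 (A/G, transition), site 45 (T/C, transition).
Of the 8 differences, 5 transitions and 3 transversions, so Ti/Tv = 5/3 = 1.667.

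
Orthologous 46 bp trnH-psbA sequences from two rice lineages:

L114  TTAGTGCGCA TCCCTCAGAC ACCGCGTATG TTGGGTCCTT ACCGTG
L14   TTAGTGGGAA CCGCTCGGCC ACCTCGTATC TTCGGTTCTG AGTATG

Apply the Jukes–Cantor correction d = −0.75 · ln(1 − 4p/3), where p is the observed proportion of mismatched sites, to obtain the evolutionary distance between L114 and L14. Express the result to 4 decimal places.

Differing sites — 7:C/G; 9:C/A; 11:T/C; 13:C/G; 17:A/G; 19:A/C; 24:G/T; 30:G/C; 33:G/C; 37:C/T; 40:T/G; 42:C/G; 43:C/T; 44:G/A.
p = 14/46 = 0.304348.
d = −0.75 · ln(1 − (4/3)·0.304348) = −0.75 · ln(0.594203) = −0.75 · (-0.520534) = 0.3904.

0.3904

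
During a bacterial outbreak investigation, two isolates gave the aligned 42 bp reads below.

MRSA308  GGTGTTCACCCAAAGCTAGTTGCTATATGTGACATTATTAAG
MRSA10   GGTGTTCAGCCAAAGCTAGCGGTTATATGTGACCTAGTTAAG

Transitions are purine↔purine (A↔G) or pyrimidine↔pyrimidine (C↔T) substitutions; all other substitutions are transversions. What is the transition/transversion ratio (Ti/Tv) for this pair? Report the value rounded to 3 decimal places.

Differing sites — 9:C/G (Tv); 20:T/C (Ti); 21:T/G (Tv); 23:C/T (Ti); 34:A/C (Tv); 36:T/A (Tv); 37:A/G (Ti).
Of the 7 differences, 3 transitions and 4 transversions, so Ti/Tv = 3/4 = 0.750.

0.750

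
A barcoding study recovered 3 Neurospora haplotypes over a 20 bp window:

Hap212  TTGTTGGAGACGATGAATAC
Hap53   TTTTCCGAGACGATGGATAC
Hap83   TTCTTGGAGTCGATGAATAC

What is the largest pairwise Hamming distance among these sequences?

5

Pairwise Hamming distances:
  Hap212 vs Hap53: 4
  Hap212 vs Hap83: 2
  Hap53 vs Hap83: 5
The largest is 5, between Hap53 and Hap83.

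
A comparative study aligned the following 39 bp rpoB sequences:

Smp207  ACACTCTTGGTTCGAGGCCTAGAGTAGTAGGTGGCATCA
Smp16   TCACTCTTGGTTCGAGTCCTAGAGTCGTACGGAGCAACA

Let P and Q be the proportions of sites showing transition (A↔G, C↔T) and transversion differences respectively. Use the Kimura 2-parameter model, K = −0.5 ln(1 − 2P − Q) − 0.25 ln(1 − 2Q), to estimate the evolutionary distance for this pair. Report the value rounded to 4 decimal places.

Mismatches occur at site 1 (A/T, transversion), site 17 (G/T, transversion), site 26 (A/C, transversion), site 30 (G/C, transversion), site 32 (T/G, transversion), site 33 (G/A, transition), site 37 (T/A, transversion).
Of the 7 differences, 1 transition and 6 transversions over 39 sites: P = 1/39 = 0.025641, Q = 6/39 = 0.153846.
d = −0.5·ln(0.794872) − 0.25·ln(0.692308) = −0.5·(-0.229574) − 0.25·(-0.367724) = 0.2067.

0.2067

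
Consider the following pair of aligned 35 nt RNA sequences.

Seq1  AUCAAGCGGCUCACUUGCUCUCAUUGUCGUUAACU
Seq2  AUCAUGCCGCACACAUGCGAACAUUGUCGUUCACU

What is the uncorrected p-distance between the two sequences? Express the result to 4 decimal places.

0.2286

Mismatches occur at site 5 (A/U), site 8 (G/C), site 11 (U/A), site 15 (U/A), site 19 (U/G), site 20 (C/A), site 21 (U/A), site 32 (A/C).
There are 8 differences over 35 sites, so p = 8/35 = 0.2286.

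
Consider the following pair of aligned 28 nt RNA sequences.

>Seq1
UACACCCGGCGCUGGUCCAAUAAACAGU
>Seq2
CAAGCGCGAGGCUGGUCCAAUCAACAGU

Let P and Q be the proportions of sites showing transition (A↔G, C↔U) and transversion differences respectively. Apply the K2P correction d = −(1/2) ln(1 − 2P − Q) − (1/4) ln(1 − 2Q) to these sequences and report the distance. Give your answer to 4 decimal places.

0.3050

Differing sites — 1:U/C (Ti); 3:C/A (Tv); 4:A/G (Ti); 6:C/G (Tv); 9:G/A (Ti); 10:C/G (Tv); 22:A/C (Tv).
Of the 7 differences, 3 transitions and 4 transversions over 28 sites: P = 3/28 = 0.107143, Q = 4/28 = 0.142857.
d = −0.5·ln(0.642857) − 0.25·ln(0.714286) = −0.5·(-0.441833) − 0.25·(-0.336472) = 0.3050.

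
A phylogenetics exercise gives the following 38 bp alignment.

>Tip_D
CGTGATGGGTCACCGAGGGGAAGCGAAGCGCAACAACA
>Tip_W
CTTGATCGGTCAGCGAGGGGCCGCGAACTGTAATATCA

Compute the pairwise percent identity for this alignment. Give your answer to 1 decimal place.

Mismatches occur at site 2 (G→T), site 7 (G→C), site 13 (C→G), site 21 (A→C), site 22 (A→C), site 28 (G→C), site 29 (C→T), site 31 (C→T), site 34 (C→T), site 36 (A→T).
28 of the 38 sites match, so the percent identity is 28/38 × 100 = 73.7%.

73.7%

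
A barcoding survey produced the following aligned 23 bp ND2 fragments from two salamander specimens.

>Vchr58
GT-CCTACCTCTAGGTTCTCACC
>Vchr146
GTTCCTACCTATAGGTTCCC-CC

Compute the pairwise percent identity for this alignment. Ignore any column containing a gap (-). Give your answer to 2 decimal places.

90.48%

Excluding the 2 gap columns leaves 21 comparable sites.
The sequences differ at positions 11 (C/A), 19 (T/C).
19 of the 21 comparable sites match, so the percent identity is 19/21 × 100 = 90.48%.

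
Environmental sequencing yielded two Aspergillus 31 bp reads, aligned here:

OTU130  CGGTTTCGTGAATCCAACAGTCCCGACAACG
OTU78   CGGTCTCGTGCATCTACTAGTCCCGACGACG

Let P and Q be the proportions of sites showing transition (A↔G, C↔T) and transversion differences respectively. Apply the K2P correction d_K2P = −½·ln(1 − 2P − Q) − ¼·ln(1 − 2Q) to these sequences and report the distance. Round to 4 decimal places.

0.2293

The sequences differ at positions 5 (T/C, transition), 11 (A/C, transversion), 15 (C/T, transition), 17 (A/C, transversion), 18 (C/T, transition), 28 (A/G, transition).
Of the 6 differences, 4 transitions and 2 transversions over 31 sites: P = 4/31 = 0.129032, Q = 2/31 = 0.064516.
d = −0.5·ln(0.677420) − 0.25·ln(0.870968) = −0.5·(-0.389464) − 0.25·(-0.138150) = 0.2293.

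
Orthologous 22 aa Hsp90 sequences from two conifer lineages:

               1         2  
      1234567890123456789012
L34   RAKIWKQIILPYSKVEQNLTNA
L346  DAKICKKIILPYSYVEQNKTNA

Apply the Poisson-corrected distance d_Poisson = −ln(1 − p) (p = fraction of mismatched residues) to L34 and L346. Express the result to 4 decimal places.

0.2578

Mismatches occur at site 1 (R/D), site 5 (W/C), site 7 (Q/K), site 14 (K/Y), site 19 (L/K).
p = 5/22 = 0.227273.
d = −ln(1 − 0.227273) = −ln(0.772727) = 0.2578.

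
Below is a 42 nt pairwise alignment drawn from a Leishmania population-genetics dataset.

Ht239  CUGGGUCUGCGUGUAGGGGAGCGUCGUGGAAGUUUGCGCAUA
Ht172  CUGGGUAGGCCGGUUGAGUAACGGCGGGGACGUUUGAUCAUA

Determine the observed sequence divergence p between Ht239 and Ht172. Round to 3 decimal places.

0.310

The sequences differ at positions 7 (C/A), 8 (U/G), 11 (G/C), 12 (U/G), 15 (A/U), 17 (G/A), 19 (G/U), 21 (G/A), 24 (U/G), 27 (U/G), 31 (A/C), 37 (C/A), 38 (G/U).
There are 13 differences over 42 sites, so p = 13/42 = 0.310.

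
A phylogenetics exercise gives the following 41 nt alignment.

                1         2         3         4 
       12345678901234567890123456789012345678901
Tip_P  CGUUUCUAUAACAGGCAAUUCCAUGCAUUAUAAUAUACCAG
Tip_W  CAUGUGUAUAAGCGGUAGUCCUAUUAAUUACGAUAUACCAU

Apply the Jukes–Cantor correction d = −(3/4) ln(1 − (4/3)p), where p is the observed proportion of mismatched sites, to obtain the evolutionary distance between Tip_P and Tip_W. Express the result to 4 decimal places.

0.4556

The sequences differ at positions 2 (G/A), 4 (U/G), 6 (C/G), 12 (C/G), 13 (A/C), 16 (C/U), 18 (A/G), 20 (U/C), 22 (C/U), 25 (G/U), 26 (C/A), 31 (U/C), 32 (A/G), 41 (G/U).
p = 14/41 = 0.341463.
d = −0.75 · ln(1 − (4/3)·0.341463) = −0.75 · ln(0.544716) = −0.75 · (-0.607491) = 0.4556.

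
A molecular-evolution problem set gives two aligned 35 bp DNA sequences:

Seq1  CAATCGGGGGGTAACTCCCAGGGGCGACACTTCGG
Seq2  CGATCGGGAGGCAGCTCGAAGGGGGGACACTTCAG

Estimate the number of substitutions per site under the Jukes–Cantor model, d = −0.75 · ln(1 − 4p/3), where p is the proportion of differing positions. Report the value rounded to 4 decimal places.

Differing sites — 2:A/G; 9:G/A; 12:T/C; 14:A/G; 18:C/G; 19:C/A; 25:C/G; 34:G/A.
p = 8/35 = 0.228571.
d = −0.75 · ln(1 − (4/3)·0.228571) = −0.75 · ln(0.695239) = −0.75 · (-0.363500) = 0.2726.

0.2726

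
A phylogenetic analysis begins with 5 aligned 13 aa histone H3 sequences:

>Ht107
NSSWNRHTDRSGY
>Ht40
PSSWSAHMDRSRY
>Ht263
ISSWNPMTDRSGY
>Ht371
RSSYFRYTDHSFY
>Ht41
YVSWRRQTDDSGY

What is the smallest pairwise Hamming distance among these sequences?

Pairwise Hamming distances:
  Ht107 vs Ht40: 5
  Ht107 vs Ht263: 3
  Ht107 vs Ht371: 6
  Ht107 vs Ht41: 5
  Ht40 vs Ht263: 6
  Ht40 vs Ht371: 8
  Ht40 vs Ht41: 8
  Ht263 vs Ht371: 7
  Ht263 vs Ht41: 6
  Ht371 vs Ht41: 7
The smallest is 3, between Ht107 and Ht263.

3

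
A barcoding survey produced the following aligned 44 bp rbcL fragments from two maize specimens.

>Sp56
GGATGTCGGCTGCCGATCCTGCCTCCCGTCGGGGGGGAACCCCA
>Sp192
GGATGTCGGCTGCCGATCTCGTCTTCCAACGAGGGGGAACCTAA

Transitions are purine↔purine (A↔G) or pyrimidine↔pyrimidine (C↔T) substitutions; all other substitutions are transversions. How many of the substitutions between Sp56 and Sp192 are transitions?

7

Differing sites — 19:C/T (Ti); 20:T/C (Ti); 22:C/T (Ti); 25:C/T (Ti); 28:G/A (Ti); 29:T/A (Tv); 32:G/A (Ti); 42:C/T (Ti); 43:C/A (Tv).
Of the 9 differences, 7 transitions and 2 transversions, so the answer is 7.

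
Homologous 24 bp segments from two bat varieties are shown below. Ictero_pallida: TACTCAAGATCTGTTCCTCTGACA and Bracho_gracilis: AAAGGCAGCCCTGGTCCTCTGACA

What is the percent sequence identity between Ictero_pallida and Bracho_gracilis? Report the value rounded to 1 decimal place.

66.7%

Mismatches occur at site 1 (T↔A), site 3 (C↔A), site 4 (T↔G), site 5 (C↔G), site 6 (A↔C), site 9 (A↔C), site 10 (T↔C), site 14 (T↔G).
16 of the 24 sites match, so the percent identity is 16/24 × 100 = 66.7%.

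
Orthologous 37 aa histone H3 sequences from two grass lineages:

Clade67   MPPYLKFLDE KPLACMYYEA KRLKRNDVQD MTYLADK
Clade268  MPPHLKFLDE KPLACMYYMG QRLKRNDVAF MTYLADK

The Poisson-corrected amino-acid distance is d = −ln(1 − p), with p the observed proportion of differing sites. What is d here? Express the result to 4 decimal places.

Differing sites — 4:Y/H; 19:E/M; 20:A/G; 21:K/Q; 29:Q/A; 30:D/F.
p = 6/37 = 0.162162.
d = −ln(1 − 0.162162) = −ln(0.837838) = 0.1769.

0.1769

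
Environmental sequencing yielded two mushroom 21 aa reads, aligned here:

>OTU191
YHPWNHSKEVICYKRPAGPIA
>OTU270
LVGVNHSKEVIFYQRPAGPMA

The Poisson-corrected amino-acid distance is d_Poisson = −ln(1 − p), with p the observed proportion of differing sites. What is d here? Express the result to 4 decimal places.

The sequences differ at positions 1 (Y/L), 2 (H/V), 3 (P/G), 4 (W/V), 12 (C/F), 14 (K/Q), 20 (I/M).
p = 7/21 = 0.333333.
d = −ln(1 − 0.333333) = −ln(0.666667) = 0.4055.

0.4055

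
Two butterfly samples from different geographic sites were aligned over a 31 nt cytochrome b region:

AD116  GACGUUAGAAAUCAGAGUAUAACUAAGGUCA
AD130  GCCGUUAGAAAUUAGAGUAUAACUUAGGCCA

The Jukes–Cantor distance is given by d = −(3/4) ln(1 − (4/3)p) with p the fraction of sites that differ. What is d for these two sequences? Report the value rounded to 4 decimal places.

The sequences differ at positions 2 (A/C), 13 (C/U), 25 (A/U), 29 (U/C).
p = 4/31 = 0.129032.
d = −0.75 · ln(1 − (4/3)·0.129032) = −0.75 · ln(0.827957) = −0.75 · (-0.188794) = 0.1416.

0.1416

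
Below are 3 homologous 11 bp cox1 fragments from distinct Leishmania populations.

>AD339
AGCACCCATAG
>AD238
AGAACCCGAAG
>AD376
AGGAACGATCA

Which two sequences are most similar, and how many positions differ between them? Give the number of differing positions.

Pairwise Hamming distances:
  AD339 vs AD238: 3
  AD339 vs AD376: 5
  AD238 vs AD376: 7
The smallest is 3, between AD339 and AD238.

3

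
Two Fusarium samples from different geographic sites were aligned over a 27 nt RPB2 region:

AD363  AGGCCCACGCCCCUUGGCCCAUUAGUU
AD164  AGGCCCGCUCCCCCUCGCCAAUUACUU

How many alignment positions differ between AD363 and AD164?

Differing sites — 7:A/G; 9:G/U; 14:U/C; 16:G/C; 20:C/A; 25:G/C.
That gives 6 mismatches out of 27 aligned sites, so the Hamming distance is 6.

6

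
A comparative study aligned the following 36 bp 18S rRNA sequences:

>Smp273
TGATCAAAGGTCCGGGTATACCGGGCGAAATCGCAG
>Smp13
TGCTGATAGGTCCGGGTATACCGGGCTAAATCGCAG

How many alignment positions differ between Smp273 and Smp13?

4

Mismatches occur at site 3 (A/C), site 5 (C/G), site 7 (A/T), site 27 (G/T).
That gives 4 mismatches out of 36 aligned sites, so the Hamming distance is 4.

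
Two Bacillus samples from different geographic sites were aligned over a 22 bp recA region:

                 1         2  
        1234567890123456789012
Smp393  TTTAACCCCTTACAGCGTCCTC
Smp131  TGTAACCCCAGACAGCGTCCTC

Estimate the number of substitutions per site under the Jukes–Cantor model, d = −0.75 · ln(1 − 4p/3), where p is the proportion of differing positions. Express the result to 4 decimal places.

Differing sites — 2:T/G; 10:T/A; 11:T/G.
p = 3/22 = 0.136364.
d = −0.75 · ln(1 − (4/3)·0.136364) = −0.75 · ln(0.818181) = −0.75 · (-0.200672) = 0.1505.

0.1505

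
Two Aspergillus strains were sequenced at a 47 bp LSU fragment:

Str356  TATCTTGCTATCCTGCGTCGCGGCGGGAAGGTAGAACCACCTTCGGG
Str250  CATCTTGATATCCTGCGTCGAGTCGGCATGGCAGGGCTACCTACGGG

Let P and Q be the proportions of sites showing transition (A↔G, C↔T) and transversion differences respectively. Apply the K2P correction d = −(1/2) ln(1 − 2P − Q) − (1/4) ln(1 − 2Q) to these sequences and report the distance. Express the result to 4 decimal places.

0.2818

Differing sites — 1:T/C (Ti); 8:C/A (Tv); 21:C/A (Tv); 23:G/T (Tv); 27:G/C (Tv); 29:A/T (Tv); 32:T/C (Ti); 35:A/G (Ti); 36:A/G (Ti); 38:C/T (Ti); 43:T/A (Tv).
Of the 11 differences, 5 transitions and 6 transversions over 47 sites: P = 5/47 = 0.106383, Q = 6/47 = 0.127660.
d = −0.5·ln(0.659574) − 0.25·ln(0.744680) = −0.5·(-0.416161) − 0.25·(-0.294801) = 0.2818.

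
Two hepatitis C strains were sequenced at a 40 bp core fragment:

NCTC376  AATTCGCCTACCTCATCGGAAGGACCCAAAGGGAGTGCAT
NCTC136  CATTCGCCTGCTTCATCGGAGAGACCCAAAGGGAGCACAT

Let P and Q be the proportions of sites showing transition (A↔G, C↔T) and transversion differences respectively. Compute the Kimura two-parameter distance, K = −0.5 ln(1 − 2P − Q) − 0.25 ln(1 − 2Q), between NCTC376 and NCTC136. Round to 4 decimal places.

0.2093

The sequences differ at positions 1 (A/C, transversion), 10 (A/G, transition), 12 (C/T, transition), 21 (A/G, transition), 22 (G/A, transition), 36 (T/C, transition), 37 (G/A, transition).
Of the 7 differences, 6 transitions and 1 transversion over 40 sites: P = 6/40 = 0.150000, Q = 1/40 = 0.025000.
d = −0.5·ln(0.675000) − 0.25·ln(0.950000) = −0.5·(-0.393043) − 0.25·(-0.051293) = 0.2093.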